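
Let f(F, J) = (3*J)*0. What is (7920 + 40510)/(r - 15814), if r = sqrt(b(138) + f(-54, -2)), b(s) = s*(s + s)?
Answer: -191468005/62511127 - 1670835*sqrt(2)/62511127 ≈ -3.1007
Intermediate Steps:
f(F, J) = 0
b(s) = 2*s**2 (b(s) = s*(2*s) = 2*s**2)
r = 138*sqrt(2) (r = sqrt(2*138**2 + 0) = sqrt(2*19044 + 0) = sqrt(38088 + 0) = sqrt(38088) = 138*sqrt(2) ≈ 195.16)
(7920 + 40510)/(r - 15814) = (7920 + 40510)/(138*sqrt(2) - 15814) = 48430/(-15814 + 138*sqrt(2))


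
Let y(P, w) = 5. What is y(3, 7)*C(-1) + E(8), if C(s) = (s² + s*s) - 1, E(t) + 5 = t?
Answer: 8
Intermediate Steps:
E(t) = -5 + t
C(s) = -1 + 2*s² (C(s) = (s² + s²) - 1 = 2*s² - 1 = -1 + 2*s²)
y(3, 7)*C(-1) + E(8) = 5*(-1 + 2*(-1)²) + (-5 + 8) = 5*(-1 + 2*1) + 3 = 5*(-1 + 2) + 3 = 5*1 + 3 = 5 + 3 = 8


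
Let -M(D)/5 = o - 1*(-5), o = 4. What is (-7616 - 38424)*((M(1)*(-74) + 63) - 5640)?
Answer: 103451880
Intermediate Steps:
M(D) = -45 (M(D) = -5*(4 - 1*(-5)) = -5*(4 + 5) = -5*9 = -45)
(-7616 - 38424)*((M(1)*(-74) + 63) - 5640) = (-7616 - 38424)*((-45*(-74) + 63) - 5640) = -46040*((3330 + 63) - 5640) = -46040*(3393 - 5640) = -46040*(-2247) = 103451880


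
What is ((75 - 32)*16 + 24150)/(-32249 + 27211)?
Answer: -1129/229 ≈ -4.9301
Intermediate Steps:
((75 - 32)*16 + 24150)/(-32249 + 27211) = (43*16 + 24150)/(-5038) = (688 + 24150)*(-1/5038) = 24838*(-1/5038) = -1129/229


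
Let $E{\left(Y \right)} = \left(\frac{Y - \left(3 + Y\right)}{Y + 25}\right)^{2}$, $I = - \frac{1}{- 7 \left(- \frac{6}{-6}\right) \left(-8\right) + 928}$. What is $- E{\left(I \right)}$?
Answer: $- \frac{8714304}{605110801} \approx -0.014401$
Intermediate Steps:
$I = - \frac{1}{984}$ ($I = - \frac{1}{- 7 \left(\left(-6\right) \left(- \frac{1}{6}\right)\right) \left(-8\right) + 928} = - \frac{1}{\left(-7\right) 1 \left(-8\right) + 928} = - \frac{1}{\left(-7\right) \left(-8\right) + 928} = - \frac{1}{56 + 928} = - \frac{1}{984} \approx -0.0010163$)
$E{\left(Y \right)} = \frac{9}{\left(25 + Y\right)^{2}}$ ($E{\left(Y \right)} = \left(- \frac{3}{25 + Y}\right)^{2} = \frac{9}{\left(25 + Y\right)^{2}}$)
$- E{\left(I \right)} = - \frac{9}{\left(25 - \frac{1}{984}\right)^{2}} = - \frac{9}{\frac{605110801}{968256}} = - \frac{9 \cdot 968256}{605110801} = \left(-1\right) \frac{8714304}{605110801} = - \frac{8714304}{605110801}$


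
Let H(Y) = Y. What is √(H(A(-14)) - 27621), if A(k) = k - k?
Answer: 9*I*√341 ≈ 166.2*I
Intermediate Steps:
A(k) = 0
√(H(A(-14)) - 27621) = √(0 - 27621) = √(-27621) = 9*I*√341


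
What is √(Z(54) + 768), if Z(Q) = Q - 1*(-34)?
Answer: 2*√214 ≈ 29.257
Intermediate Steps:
Z(Q) = 34 + Q (Z(Q) = Q + 34 = 34 + Q)
√(Z(54) + 768) = √((34 + 54) + 768) = √(88 + 768) = √856 = 2*√214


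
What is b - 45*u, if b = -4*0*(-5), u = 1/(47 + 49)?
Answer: -15/32 ≈ -0.46875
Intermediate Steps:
u = 1/96 ≈ 0.010417
b = 0 (b = 0*(-5) = 0)
b - 45*u = 0 - 45*1/96 = 0 - 15/32 = -15/32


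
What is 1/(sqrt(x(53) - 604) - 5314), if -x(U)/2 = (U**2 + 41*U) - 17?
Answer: -2657/14124565 - I*sqrt(10534)/28249130 ≈ -0.00018811 - 3.6332e-6*I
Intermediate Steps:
x(U) = 34 - 82*U - 2*U**2 (x(U) = -2*((U**2 + 41*U) - 17) = -2*(-17 + U**2 + 41*U) = 34 - 82*U - 2*U**2)
1/(sqrt(x(53) - 604) - 5314) = 1/(sqrt((34 - 82*53 - 2*53**2) - 604) - 5314) = 1/(sqrt((34 - 4346 - 2*2809) - 604) - 5314) = 1/(sqrt((34 - 4346 - 5618) - 604) - 5314) = 1/(sqrt(-9930 - 604) - 5314) = 1/(sqrt(-10534) - 5314) = 1/(I*sqrt(10534) - 5314) = 1/(-5314 + I*sqrt(10534))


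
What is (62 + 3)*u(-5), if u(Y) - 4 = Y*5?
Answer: -1365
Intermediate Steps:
u(Y) = 4 + 5*Y (u(Y) = 4 + Y*5 = 4 + 5*Y)
(62 + 3)*u(-5) = (62 + 3)*(4 + 5*(-5)) = 65*(4 - 25) = 65*(-21) = -1365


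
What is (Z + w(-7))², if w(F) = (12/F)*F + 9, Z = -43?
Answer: 484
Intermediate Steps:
w(F) = 21 (w(F) = 12 + 9 = 21)
(Z + w(-7))² = (-43 + 21)² = (-22)² = 484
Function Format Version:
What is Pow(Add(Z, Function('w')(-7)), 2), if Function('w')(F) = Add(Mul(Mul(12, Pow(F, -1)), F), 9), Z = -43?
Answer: 484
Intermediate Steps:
Function('w')(F) = 21 (Function('w')(F) = Add(12, 9) = 21)
Pow(Add(Z, Function('w')(-7)), 2) = Pow(Add(-43, 21), 2) = Pow(-22, 2) = 484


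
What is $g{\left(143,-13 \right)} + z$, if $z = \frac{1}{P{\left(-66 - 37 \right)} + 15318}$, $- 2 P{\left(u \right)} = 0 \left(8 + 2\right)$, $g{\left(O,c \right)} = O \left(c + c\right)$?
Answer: $- \frac{56952323}{15318} \approx -3718.0$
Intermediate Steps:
$g{\left(O,c \right)} = 2 O c$ ($g{\left(O,c \right)} = O 2 c = 2 O c$)
$P{\left(u \right)} = 0$ ($P{\left(u \right)} = - \frac{0 \left(8 + 2\right)}{2} = - \frac{0 \cdot 10}{2} = \left(- \frac{1}{2}\right) 0 = 0$)
$z = \frac{1}{15318}$ ($z = \frac{1}{0 + 15318} = \frac{1}{15318} \approx 6.5283 \cdot 10^{-5}$)
$g{\left(143,-13 \right)} + z = 2 \cdot 143 \left(-13\right) + \frac{1}{15318} = -3718 + \frac{1}{15318} = - \frac{56952323}{15318}$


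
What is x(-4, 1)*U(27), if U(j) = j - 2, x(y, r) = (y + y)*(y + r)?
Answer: 600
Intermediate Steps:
x(y, r) = 2*y*(r + y) (x(y, r) = (2*y)*(r + y) = 2*y*(r + y))
U(j) = -2 + j
x(-4, 1)*U(27) = (2*(-4)*(1 - 4))*(-2 + 27) = (2*(-4)*(-3))*25 = 24*25 = 600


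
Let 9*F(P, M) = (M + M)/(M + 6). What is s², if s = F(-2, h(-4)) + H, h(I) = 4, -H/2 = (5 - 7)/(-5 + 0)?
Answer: 1024/2025 ≈ 0.50568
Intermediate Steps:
H = -⅘ (H = -2*(5 - 7)/(-5 + 0) = -(-4)/(-5) = -(-4)*(-1)/5 = -2*⅖ = -⅘ ≈ -0.80000)
F(P, M) = 2*M/(9*(6 + M)) (F(P, M) = ((M + M)/(M + 6))/9 = ((2*M)/(6 + M))/9 = (2*M/(6 + M))/9 = 2*M/(9*(6 + M)))
s = -32/45 (s = (2/9)*4/(6 + 4) - ⅘ = (2/9)*4/10 - ⅘ = (2/9)*4*(⅒) - ⅘ = 4/45 - ⅘ = -32/45 ≈ -0.71111)
s² = (-32/45)² = 1024/2025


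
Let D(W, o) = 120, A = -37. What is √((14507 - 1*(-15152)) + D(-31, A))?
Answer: √29779 ≈ 172.57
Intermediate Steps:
√((14507 - 1*(-15152)) + D(-31, A)) = √((14507 - 1*(-15152)) + 120) = √((14507 + 15152) + 120) = √(29659 + 120) = √29779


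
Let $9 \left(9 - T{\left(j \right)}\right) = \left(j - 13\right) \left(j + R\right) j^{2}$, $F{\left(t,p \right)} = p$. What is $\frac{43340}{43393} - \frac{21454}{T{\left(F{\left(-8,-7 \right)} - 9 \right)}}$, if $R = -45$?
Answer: $\frac{28002196018}{19647612719} \approx 1.4252$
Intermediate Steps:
$T{\left(j \right)} = 9 - \frac{j^{2} \left(-45 + j\right) \left(-13 + j\right)}{9}$ ($T{\left(j \right)} = 9 - \frac{\left(j - 13\right) \left(j - 45\right) j^{2}}{9} = 9 - \frac{\left(-13 + j\right) \left(-45 + j\right) j^{2}}{9} = 9 - \frac{\left(-45 + j\right) \left(-13 + j\right) j^{2}}{9} = 9 - \frac{j^{2} \left(-45 + j\right) \left(-13 + j\right)}{9}$)
$\frac{43340}{43393} - \frac{21454}{T{\left(F{\left(-8,-7 \right)} - 9 \right)}} = \frac{43340}{43393} - \frac{21454}{9 - 65 \left(-7 - 9\right)^{2} - \frac{\left(-7 - 9\right)^{4}}{9} + \frac{58 \left(-7 - 9\right)^{3}}{9}} = 43340 \cdot \frac{1}{43393} - \frac{21454}{9 - 65 \left(-16\right)^{2} - \frac{\left(-16\right)^{4}}{9} + \frac{58 \left(-16\right)^{3}}{9}} = \frac{43340}{43393} - \frac{21454}{9 - 16640 - \frac{65536}{9} + \frac{58}{9} \left(-4096\right)} = \frac{43340}{43393} - \frac{21454}{9 - 16640 - \frac{65536}{9} - \frac{237568}{9}} = \frac{43340}{43393} - \frac{21454}{- \frac{452783}{9}} = \frac{43340}{43393} - - \frac{193086}{452783} = \frac{43340}{43393} + \frac{193086}{452783} = \frac{28002196018}{19647612719}$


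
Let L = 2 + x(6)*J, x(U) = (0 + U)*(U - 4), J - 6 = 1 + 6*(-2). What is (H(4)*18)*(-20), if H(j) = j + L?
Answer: 19440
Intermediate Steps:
J = -5 (J = 6 + (1 + 6*(-2)) = 6 + (1 - 12) = 6 - 11 = -5)
x(U) = U*(-4 + U)
L = -58 (L = 2 + (6*(-4 + 6))*(-5) = 2 + (6*2)*(-5) = 2 + 12*(-5) = 2 - 60 = -58)
H(j) = -58 + j (H(j) = j - 58 = -58 + j)
(H(4)*18)*(-20) = ((-58 + 4)*18)*(-20) = -54*18*(-20) = -972*(-20) = 19440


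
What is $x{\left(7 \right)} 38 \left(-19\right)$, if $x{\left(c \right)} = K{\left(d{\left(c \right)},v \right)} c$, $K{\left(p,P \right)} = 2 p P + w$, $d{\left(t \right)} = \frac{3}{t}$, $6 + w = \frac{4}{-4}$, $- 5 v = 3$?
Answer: $\frac{189886}{5} \approx 37977.0$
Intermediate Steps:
$v = - \frac{3}{5}$ ($v = \left(- \frac{1}{5}\right) 3 = - \frac{3}{5} \approx -0.6$)
$w = -7$ ($w = -6 + \frac{4}{-4} = -6 + 4 \left(- \frac{1}{4}\right) = -6 - 1 = -7$)
$K{\left(p,P \right)} = -7 + 2 P p$ ($K{\left(p,P \right)} = 2 p P - 7 = 2 P p - 7 = -7 + 2 P p$)
$x{\left(c \right)} = c \left(-7 - \frac{18}{5 c}\right)$ ($x{\left(c \right)} = \left(-7 + 2 \left(- \frac{3}{5}\right) \frac{3}{c}\right) c = \left(-7 - \frac{18}{5 c}\right) c = c \left(-7 - \frac{18}{5 c}\right)$)
$x{\left(7 \right)} 38 \left(-19\right) = \left(- \frac{18}{5} - 49\right) 38 \left(-19\right) = \left(- \frac{263}{5}\right) 38 \left(-19\right) = \left(- \frac{9994}{5}\right) \left(-19\right) = \frac{189886}{5}$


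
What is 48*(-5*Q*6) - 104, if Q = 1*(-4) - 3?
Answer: 9976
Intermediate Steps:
Q = -7 (Q = -4 - 3 = -7)
48*(-5*Q*6) - 104 = 48*(-5*(-7)*6) - 104 = 48*(35*6) - 104 = 48*210 - 104 = 10080 - 104 = 9976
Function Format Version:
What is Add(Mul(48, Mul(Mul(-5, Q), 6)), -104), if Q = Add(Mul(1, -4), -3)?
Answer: 9976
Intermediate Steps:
Q = -7 (Q = Add(-4, -3) = -7)
Add(Mul(48, Mul(Mul(-5, Q), 6)), -104) = Add(Mul(48, Mul(Mul(-5, -7), 6)), -104) = Add(Mul(48, Mul(35, 6)), -104) = Add(Mul(48, 210), -104) = Add(10080, -104) = 9976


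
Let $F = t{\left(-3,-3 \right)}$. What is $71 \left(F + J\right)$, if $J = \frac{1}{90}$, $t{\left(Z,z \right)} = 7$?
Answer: $\frac{44801}{90} \approx 497.79$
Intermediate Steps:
$J = \frac{1}{90} \approx 0.011111$
$F = 7$
$71 \left(F + J\right) = 71 \left(7 + \frac{1}{90}\right) = 71 \cdot \frac{631}{90} = \frac{44801}{90}$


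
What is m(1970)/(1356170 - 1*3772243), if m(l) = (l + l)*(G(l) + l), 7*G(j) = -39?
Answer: -54178940/16912511 ≈ -3.2035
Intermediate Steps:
G(j) = -39/7 (G(j) = (⅐)*(-39) = -39/7)
m(l) = 2*l*(-39/7 + l) (m(l) = (l + l)*(-39/7 + l) = (2*l)*(-39/7 + l) = 2*l*(-39/7 + l))
m(1970)/(1356170 - 1*3772243) = ((2/7)*1970*(-39 + 7*1970))/(1356170 - 1*3772243) = ((2/7)*1970*(-39 + 13790))/(1356170 - 3772243) = ((2/7)*1970*13751)/(-2416073) = (54178940/7)*(-1/2416073) = -54178940/16912511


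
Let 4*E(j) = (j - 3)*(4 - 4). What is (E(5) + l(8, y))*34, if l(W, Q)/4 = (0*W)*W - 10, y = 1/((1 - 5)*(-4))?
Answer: -1360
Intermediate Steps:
y = 1/16 (y = 1/(-4*(-4)) = 1/16 ≈ 0.062500)
l(W, Q) = -40 (l(W, Q) = 4*((0*W)*W - 10) = 4*(0*W - 10) = 4*(0 - 10) = 4*(-10) = -40)
E(j) = 0 (E(j) = ((j - 3)*(4 - 4))/4 = ((-3 + j)*0)/4 = (¼)*0 = 0)
(E(5) + l(8, y))*34 = (0 - 40)*34 = -40*34 = -1360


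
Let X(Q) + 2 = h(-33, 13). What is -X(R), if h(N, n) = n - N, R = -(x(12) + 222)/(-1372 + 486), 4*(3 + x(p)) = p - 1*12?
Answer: -44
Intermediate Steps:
x(p) = -6 + p/4 (x(p) = -3 + (p - 1*12)/4 = -3 + (p - 12)/4 = -3 + (-12 + p)/4 = -3 + (-3 + p/4) = -6 + p/4)
R = 219/886 (R = -((-6 + (¼)*12) + 222)/(-1372 + 486) = -((-6 + 3) + 222)/(-886) = -(-3 + 222)*(-1)/886 = -219*(-1)/886 = -1*(-219/886) = 219/886 ≈ 0.24718)
X(Q) = 44 (X(Q) = -2 + (13 - 1*(-33)) = -2 + (13 + 33) = -2 + 46 = 44)
-X(R) = -1*44 = -44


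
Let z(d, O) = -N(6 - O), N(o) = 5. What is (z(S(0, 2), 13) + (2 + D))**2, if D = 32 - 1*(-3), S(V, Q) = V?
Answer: 1024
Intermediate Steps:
z(d, O) = -5 (z(d, O) = -1*5 = -5)
D = 35 (D = 32 + 3 = 35)
(z(S(0, 2), 13) + (2 + D))**2 = (-5 + (2 + 35))**2 = (-5 + 37)**2 = 32**2 = 1024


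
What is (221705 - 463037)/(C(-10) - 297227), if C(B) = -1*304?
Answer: 6188/7629 ≈ 0.81112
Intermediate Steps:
C(B) = -304
(221705 - 463037)/(C(-10) - 297227) = (221705 - 463037)/(-304 - 297227) = -241332/(-297531) = -241332*(-1/297531) = 6188/7629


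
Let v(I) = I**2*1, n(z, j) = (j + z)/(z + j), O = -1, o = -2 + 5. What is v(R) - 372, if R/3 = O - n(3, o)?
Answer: -336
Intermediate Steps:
o = 3
n(z, j) = 1 (n(z, j) = (j + z)/(j + z) = 1)
R = -6 (R = 3*(-1 - 1*1) = 3*(-1 - 1) = 3*(-2) = -6)
v(I) = I**2
v(R) - 372 = (-6)**2 - 372 = 36 - 372 = -336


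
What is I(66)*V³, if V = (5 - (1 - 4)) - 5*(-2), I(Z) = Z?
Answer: 384912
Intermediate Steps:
V = 18 (V = (5 - 1*(-3)) + 10 = (5 + 3) + 10 = 8 + 10 = 18)
I(66)*V³ = 66*18³ = 66*5832 = 384912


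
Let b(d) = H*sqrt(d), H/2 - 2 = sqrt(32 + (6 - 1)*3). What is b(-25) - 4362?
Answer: -4362 + 10*I*(2 + sqrt(47)) ≈ -4362.0 + 88.557*I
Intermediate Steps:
H = 4 + 2*sqrt(47) (H = 4 + 2*sqrt(32 + (6 - 1)*3) = 4 + 2*sqrt(32 + 5*3) = 4 + 2*sqrt(32 + 15) = 4 + 2*sqrt(47) ≈ 17.711)
b(d) = sqrt(d)*(4 + 2*sqrt(47)) (b(d) = (4 + 2*sqrt(47))*sqrt(d) = sqrt(d)*(4 + 2*sqrt(47)))
b(-25) - 4362 = 2*sqrt(-25)*(2 + sqrt(47)) - 4362 = 2*(5*I)*(2 + sqrt(47)) - 4362 = 10*I*(2 + sqrt(47)) - 4362 = -4362 + 10*I*(2 + sqrt(47))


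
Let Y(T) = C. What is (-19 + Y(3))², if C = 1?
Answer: 324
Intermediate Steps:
Y(T) = 1
(-19 + Y(3))² = (-19 + 1)² = (-18)² = 324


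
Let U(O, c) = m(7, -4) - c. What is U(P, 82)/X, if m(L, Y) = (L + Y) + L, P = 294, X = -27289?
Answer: 72/27289 ≈ 0.0026384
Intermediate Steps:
m(L, Y) = Y + 2*L
U(O, c) = 10 - c (U(O, c) = (-4 + 2*7) - c = (-4 + 14) - c = 10 - c)
U(P, 82)/X = (10 - 1*82)/(-27289) = (10 - 82)*(-1/27289) = -72*(-1/27289) = 72/27289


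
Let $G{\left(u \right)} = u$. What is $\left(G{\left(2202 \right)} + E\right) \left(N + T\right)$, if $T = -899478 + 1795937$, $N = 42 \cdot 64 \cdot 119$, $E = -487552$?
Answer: $-590346250850$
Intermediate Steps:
$N = 319872$ ($N = 2688 \cdot 119 = 319872$)
$T = 896459$
$\left(G{\left(2202 \right)} + E\right) \left(N + T\right) = \left(2202 - 487552\right) \left(319872 + 896459\right) = \left(-485350\right) 1216331 = -590346250850$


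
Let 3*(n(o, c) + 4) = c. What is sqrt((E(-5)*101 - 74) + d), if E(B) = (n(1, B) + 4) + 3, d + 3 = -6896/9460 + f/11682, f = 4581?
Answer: sqrt(40183667997990)/837210 ≈ 7.5716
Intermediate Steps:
n(o, c) = -4 + c/3
d = -931207/279070 (d = -3 + (-6896/9460 + 4581/11682) = -3 + (-6896*1/9460 + 4581*(1/11682)) = -3 + (-1724/2365 + 509/1298) = -3 - 93997/279070 = -931207/279070 ≈ -3.3368)
E(B) = 3 + B/3 (E(B) = ((-4 + B/3) + 4) + 3 = B/3 + 3 = 3 + B/3)
sqrt((E(-5)*101 - 74) + d) = sqrt(((3 + (1/3)*(-5))*101 - 74) - 931207/279070) = sqrt(((3 - 5/3)*101 - 74) - 931207/279070) = sqrt(((4/3)*101 - 74) - 931207/279070) = sqrt((404/3 - 74) - 931207/279070) = sqrt(182/3 - 931207/279070) = sqrt(47997119/837210) = sqrt(40183667997990)/837210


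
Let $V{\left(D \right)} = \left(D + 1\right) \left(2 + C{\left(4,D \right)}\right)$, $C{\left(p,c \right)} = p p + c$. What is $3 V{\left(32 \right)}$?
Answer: $4950$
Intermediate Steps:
$C{\left(p,c \right)} = c + p^{2}$ ($C{\left(p,c \right)} = p^{2} + c = c + p^{2}$)
$V{\left(D \right)} = \left(1 + D\right) \left(18 + D\right)$ ($V{\left(D \right)} = \left(D + 1\right) \left(2 + \left(D + 4^{2}\right)\right) = \left(1 + D\right) \left(2 + \left(D + 16\right)\right) = \left(1 + D\right) \left(2 + \left(16 + D\right)\right) = \left(1 + D\right) \left(18 + D\right)$)
$3 V{\left(32 \right)} = 3 \left(18 + 32^{2} + 19 \cdot 32\right) = 3 \left(18 + 1024 + 608\right) = 3 \cdot 1650 = 4950$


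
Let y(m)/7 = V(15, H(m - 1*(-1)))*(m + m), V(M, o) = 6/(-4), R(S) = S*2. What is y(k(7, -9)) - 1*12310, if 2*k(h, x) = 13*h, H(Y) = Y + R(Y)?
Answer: -26531/2 ≈ -13266.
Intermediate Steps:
R(S) = 2*S
H(Y) = 3*Y (H(Y) = Y + 2*Y = 3*Y)
V(M, o) = -3/2 (V(M, o) = 6*(-¼) = -3/2)
k(h, x) = 13*h/2 (k(h, x) = (13*h)/2 = 13*h/2)
y(m) = -21*m (y(m) = 7*(-3*(m + m)/2) = 7*(-3*m) = -21*m)
y(k(7, -9)) - 1*12310 = -273*7/2 - 1*12310 = -21*91/2 - 12310 = -1911/2 - 12310 = -26531/2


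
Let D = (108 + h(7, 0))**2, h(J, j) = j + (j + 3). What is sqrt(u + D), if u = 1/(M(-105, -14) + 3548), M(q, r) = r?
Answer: sqrt(153878894610)/3534 ≈ 111.00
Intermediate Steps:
h(J, j) = 3 + 2*j (h(J, j) = j + (3 + j) = 3 + 2*j)
u = 1/3534 (u = 1/(-14 + 3548) = 1/3534 ≈ 0.00028297)
D = 12321 (D = (108 + (3 + 2*0))**2 = (108 + (3 + 0))**2 = (108 + 3)**2 = 111**2 = 12321)
sqrt(u + D) = sqrt(1/3534 + 12321) = sqrt(43542415/3534) = sqrt(153878894610)/3534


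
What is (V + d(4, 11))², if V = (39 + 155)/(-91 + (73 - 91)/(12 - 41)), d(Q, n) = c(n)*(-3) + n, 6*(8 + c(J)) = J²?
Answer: 21002675929/27478564 ≈ 764.33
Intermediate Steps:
c(J) = -8 + J²/6
d(Q, n) = 24 + n - n²/2 (d(Q, n) = (-8 + n²/6)*(-3) + n = (24 - n²/2) + n = 24 + n - n²/2)
V = -5626/2621 (V = 194/(-91 - 18/(-29)) = 194/(-91 - 18*(-1/29)) = 194/(-91 + 18/29) = 194/(-2621/29) = 194*(-29/2621) = -5626/2621 ≈ -2.1465)
(V + d(4, 11))² = (-5626/2621 + (24 + 11 - ½*11²))² = (-5626/2621 + (24 + 11 - ½*121))² = (-5626/2621 + (24 + 11 - 121/2))² = (-5626/2621 - 51/2)² = (-144923/5242)² = 21002675929/27478564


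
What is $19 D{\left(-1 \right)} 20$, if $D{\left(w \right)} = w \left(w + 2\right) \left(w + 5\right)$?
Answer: $-1520$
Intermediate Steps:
$D{\left(w \right)} = w \left(2 + w\right) \left(5 + w\right)$
$19 D{\left(-1 \right)} 20 = 19 \left(- (10 + \left(-1\right)^{2} + 7 \left(-1\right))\right) 20 = 19 \left(- (10 + 1 - 7)\right) 20 = 19 \left(\left(-1\right) 4\right) 20 = 19 \left(-4\right) 20 = \left(-76\right) 20 = -1520$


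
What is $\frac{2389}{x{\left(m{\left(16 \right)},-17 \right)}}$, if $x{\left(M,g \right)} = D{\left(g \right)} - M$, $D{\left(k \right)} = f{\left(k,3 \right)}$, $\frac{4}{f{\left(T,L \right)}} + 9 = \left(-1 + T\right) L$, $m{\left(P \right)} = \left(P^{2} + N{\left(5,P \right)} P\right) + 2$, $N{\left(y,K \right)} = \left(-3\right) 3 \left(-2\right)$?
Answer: $- \frac{150507}{34402} \approx -4.3749$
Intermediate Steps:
$N{\left(y,K \right)} = 18$ ($N{\left(y,K \right)} = \left(-9\right) \left(-2\right) = 18$)
$m{\left(P \right)} = 2 + P^{2} + 18 P$ ($m{\left(P \right)} = \left(P^{2} + 18 P\right) + 2 = 2 + P^{2} + 18 P$)
$f{\left(T,L \right)} = \frac{4}{-9 + L \left(-1 + T\right)}$ ($f{\left(T,L \right)} = \frac{4}{-9 + \left(-1 + T\right) L} = \frac{4}{-9 + L \left(-1 + T\right)}$)
$D{\left(k \right)} = \frac{4}{-12 + 3 k}$ ($D{\left(k \right)} = \frac{4}{-9 - 3 + 3 k} = \frac{4}{-12 + 3 k}$)
$x{\left(M,g \right)} = - M + \frac{4}{3 \left(-4 + g\right)}$ ($x{\left(M,g \right)} = \frac{4}{3 \left(-4 + g\right)} - M = - M + \frac{4}{3 \left(-4 + g\right)}$)
$\frac{2389}{x{\left(m{\left(16 \right)},-17 \right)}} = \frac{2389}{\frac{1}{-4 - 17} \left(\frac{4}{3} - \left(2 + 16^{2} + 18 \cdot 16\right) \left(-4 - 17\right)\right)} = \frac{2389}{\frac{1}{-21} \left(\frac{4}{3} - \left(2 + 256 + 288\right) \left(-21\right)\right)} = \frac{2389}{\left(- \frac{1}{21}\right) \left(\frac{4}{3} - 546 \left(-21\right)\right)} = \frac{2389}{\left(- \frac{1}{21}\right) \left(\frac{4}{3} + 11466\right)} = \frac{2389}{\left(- \frac{1}{21}\right) \frac{34402}{3}} = \frac{2389}{- \frac{34402}{63}} = 2389 \left(- \frac{63}{34402}\right) = - \frac{150507}{34402}$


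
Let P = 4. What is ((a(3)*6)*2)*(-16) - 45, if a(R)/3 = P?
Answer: -2349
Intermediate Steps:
a(R) = 12 (a(R) = 3*4 = 12)
((a(3)*6)*2)*(-16) - 45 = ((12*6)*2)*(-16) - 45 = (72*2)*(-16) - 45 = 144*(-16) - 45 = -2304 - 45 = -2349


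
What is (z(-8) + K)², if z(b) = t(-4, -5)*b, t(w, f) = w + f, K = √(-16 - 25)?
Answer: 5143 + 144*I*√41 ≈ 5143.0 + 922.05*I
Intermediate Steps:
K = I*√41 (K = √(-41) = I*√41 ≈ 6.4031*I)
t(w, f) = f + w
z(b) = -9*b (z(b) = (-5 - 4)*b = -9*b)
(z(-8) + K)² = (-9*(-8) + I*√41)² = (72 + I*√41)²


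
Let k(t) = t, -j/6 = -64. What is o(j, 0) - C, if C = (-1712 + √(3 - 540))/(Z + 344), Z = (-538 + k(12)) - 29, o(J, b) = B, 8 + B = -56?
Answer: -15216/211 + I*√537/211 ≈ -72.114 + 0.10983*I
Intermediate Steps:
j = 384 (j = -6*(-64) = 384)
B = -64 (B = -8 - 56 = -64)
o(J, b) = -64
Z = -555 (Z = (-538 + 12) - 29 = -526 - 29 = -555)
C = 1712/211 - I*√537/211 (C = (-1712 + √(3 - 540))/(-555 + 344) = (-1712 + √(-537))/(-211) = (-1712 + I*√537)*(-1/211) = 1712/211 - I*√537/211 ≈ 8.1137 - 0.10983*I)
o(j, 0) - C = -64 - (1712/211 - I*√537/211) = -64 + (-1712/211 + I*√537/211) = -15216/211 + I*√537/211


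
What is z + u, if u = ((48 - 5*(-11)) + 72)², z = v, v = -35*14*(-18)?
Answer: 39445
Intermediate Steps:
v = 8820 (v = -490*(-18) = 8820)
z = 8820
u = 30625 (u = ((48 + 55) + 72)² = (103 + 72)² = 175² = 30625)
z + u = 8820 + 30625 = 39445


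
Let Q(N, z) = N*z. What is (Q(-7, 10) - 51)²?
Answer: 14641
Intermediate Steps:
(Q(-7, 10) - 51)² = (-7*10 - 51)² = (-70 - 51)² = (-121)² = 14641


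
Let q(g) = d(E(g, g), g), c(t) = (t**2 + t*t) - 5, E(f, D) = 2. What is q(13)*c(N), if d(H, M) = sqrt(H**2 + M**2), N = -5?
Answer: 45*sqrt(173) ≈ 591.88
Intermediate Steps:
c(t) = -5 + 2*t**2 (c(t) = (t**2 + t**2) - 5 = 2*t**2 - 5 = -5 + 2*t**2)
q(g) = sqrt(4 + g**2) (q(g) = sqrt(2**2 + g**2) = sqrt(4 + g**2))
q(13)*c(N) = sqrt(4 + 13**2)*(-5 + 2*(-5)**2) = sqrt(4 + 169)*(-5 + 2*25) = sqrt(173)*(-5 + 50) = sqrt(173)*45 = 45*sqrt(173)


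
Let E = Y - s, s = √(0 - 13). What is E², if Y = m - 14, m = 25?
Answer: (11 - I*√13)² ≈ 108.0 - 79.322*I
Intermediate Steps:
s = I*√13 (s = √(-13) = I*√13 ≈ 3.6056*I)
Y = 11 (Y = 25 - 14 = 11)
E = 11 - I*√13 ≈ 11.0 - 3.6056*I
E² = (11 - I*√13)²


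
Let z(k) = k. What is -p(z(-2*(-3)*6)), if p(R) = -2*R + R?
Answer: 36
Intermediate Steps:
p(R) = -R
-p(z(-2*(-3)*6)) = -(-1)*-2*(-3)*6 = -(-1)*6*6 = -(-1)*36 = -1*(-36) = 36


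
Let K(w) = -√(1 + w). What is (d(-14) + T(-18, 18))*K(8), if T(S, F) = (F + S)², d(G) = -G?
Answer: -42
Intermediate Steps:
(d(-14) + T(-18, 18))*K(8) = (-1*(-14) + (18 - 18)²)*(-√(1 + 8)) = (14 + 0²)*(-√9) = (14 + 0)*(-1*3) = 14*(-3) = -42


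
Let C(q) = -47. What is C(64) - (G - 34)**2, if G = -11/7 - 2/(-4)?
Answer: -250293/196 ≈ -1277.0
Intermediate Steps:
G = -15/14 (G = -11*1/7 - 2*(-1/4) = -11/7 + 1/2 = -15/14 ≈ -1.0714)
C(64) - (G - 34)**2 = -47 - (-15/14 - 34)**2 = -47 - (-491/14)**2 = -47 - 1*241081/196 = -47 - 241081/196 = -250293/196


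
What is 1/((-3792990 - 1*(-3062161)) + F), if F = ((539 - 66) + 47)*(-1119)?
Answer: -1/1312709 ≈ -7.6178e-7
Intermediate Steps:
F = -581880 (F = (473 + 47)*(-1119) = 520*(-1119) = -581880)
1/((-3792990 - 1*(-3062161)) + F) = 1/((-3792990 - 1*(-3062161)) - 581880) = 1/((-3792990 + 3062161) - 581880) = 1/(-730829 - 581880) = 1/(-1312709) = -1/1312709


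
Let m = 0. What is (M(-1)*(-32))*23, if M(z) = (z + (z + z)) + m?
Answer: 2208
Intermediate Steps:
M(z) = 3*z (M(z) = (z + (z + z)) + 0 = (z + 2*z) + 0 = 3*z + 0 = 3*z)
(M(-1)*(-32))*23 = ((3*(-1))*(-32))*23 = -3*(-32)*23 = 96*23 = 2208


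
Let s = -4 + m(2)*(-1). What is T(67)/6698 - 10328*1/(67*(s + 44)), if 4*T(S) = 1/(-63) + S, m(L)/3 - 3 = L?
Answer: -4356380347/706806450 ≈ -6.1635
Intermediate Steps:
m(L) = 9 + 3*L
T(S) = -1/252 + S/4 (T(S) = (1/(-63) + S)/4 = (-1/63 + S)/4 = -1/252 + S/4)
s = -19 (s = -4 + (9 + 3*2)*(-1) = -4 + (9 + 6)*(-1) = -4 + 15*(-1) = -4 - 15 = -19)
T(67)/6698 - 10328*1/(67*(s + 44)) = (-1/252 + (1/4)*67)/6698 - 10328*1/(67*(-19 + 44)) = (-1/252 + 67/4)*(1/6698) - 10328/(67*25) = (1055/63)*(1/6698) - 10328/1675 = 1055/421974 - 10328*1/1675 = 1055/421974 - 10328/1675 = -4356380347/706806450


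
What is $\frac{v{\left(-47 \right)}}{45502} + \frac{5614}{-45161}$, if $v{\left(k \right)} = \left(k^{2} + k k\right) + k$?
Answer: $- \frac{58049497}{2054915822} \approx -0.028249$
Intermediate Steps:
$v{\left(k \right)} = k + 2 k^{2}$ ($v{\left(k \right)} = \left(k^{2} + k^{2}\right) + k = 2 k^{2} + k = k + 2 k^{2}$)
$\frac{v{\left(-47 \right)}}{45502} + \frac{5614}{-45161} = \frac{\left(-47\right) \left(1 + 2 \left(-47\right)\right)}{45502} + \frac{5614}{-45161} = - 47 \left(1 - 94\right) \frac{1}{45502} + 5614 \left(- \frac{1}{45161}\right) = \left(-47\right) \left(-93\right) \frac{1}{45502} - \frac{5614}{45161} = 4371 \cdot \frac{1}{45502} - \frac{5614}{45161} = \frac{4371}{45502} - \frac{5614}{45161} = - \frac{58049497}{2054915822}$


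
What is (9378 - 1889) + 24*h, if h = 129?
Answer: 10585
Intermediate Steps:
(9378 - 1889) + 24*h = (9378 - 1889) + 24*129 = 7489 + 3096 = 10585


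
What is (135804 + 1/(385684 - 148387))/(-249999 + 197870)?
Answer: -32225881789/12370055313 ≈ -2.6052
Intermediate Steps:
(135804 + 1/(385684 - 148387))/(-249999 + 197870) = (135804 + 1/237297)/(-52129) = (135804 + 1/237297)*(-1/52129) = (32225881789/237297)*(-1/52129) = -32225881789/12370055313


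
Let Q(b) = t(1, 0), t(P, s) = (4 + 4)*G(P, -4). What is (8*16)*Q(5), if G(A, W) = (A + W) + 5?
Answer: 2048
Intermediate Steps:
G(A, W) = 5 + A + W
t(P, s) = 8 + 8*P (t(P, s) = (4 + 4)*(5 + P - 4) = 8*(1 + P) = 8 + 8*P)
Q(b) = 16 (Q(b) = 8 + 8*1 = 8 + 8 = 16)
(8*16)*Q(5) = (8*16)*16 = 128*16 = 2048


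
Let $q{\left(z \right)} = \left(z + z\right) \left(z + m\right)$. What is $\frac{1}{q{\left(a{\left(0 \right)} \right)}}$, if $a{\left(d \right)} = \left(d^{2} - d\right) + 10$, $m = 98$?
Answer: $\frac{1}{2160} \approx 0.00046296$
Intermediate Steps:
$a{\left(d \right)} = 10 + d^{2} - d$
$q{\left(z \right)} = 2 z \left(98 + z\right)$ ($q{\left(z \right)} = \left(z + z\right) \left(z + 98\right) = 2 z \left(98 + z\right)$)
$\frac{1}{q{\left(a{\left(0 \right)} \right)}} = \frac{1}{2 \left(10 + 0^{2} - 0\right) \left(98 + \left(10 + 0^{2} - 0\right)\right)} = \frac{1}{2 \left(10 + 0 + 0\right) \left(98 + \left(10 + 0 + 0\right)\right)} = \frac{1}{2 \cdot 10 \left(98 + 10\right)} = \frac{1}{2 \cdot 10 \cdot 108} = \frac{1}{2160}$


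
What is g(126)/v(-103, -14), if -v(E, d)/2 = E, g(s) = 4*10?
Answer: 20/103 ≈ 0.19417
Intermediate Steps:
g(s) = 40
v(E, d) = -2*E
g(126)/v(-103, -14) = 40/((-2*(-103))) = 40/206 = 40*(1/206) = 20/103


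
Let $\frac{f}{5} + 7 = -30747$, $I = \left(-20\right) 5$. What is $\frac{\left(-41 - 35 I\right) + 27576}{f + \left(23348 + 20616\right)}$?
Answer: $- \frac{10345}{36602} \approx -0.28263$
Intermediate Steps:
$I = -100$
$f = -153770$ ($f = -35 + 5 \left(-30747\right) = -35 - 153735 = -153770$)
$\frac{\left(-41 - 35 I\right) + 27576}{f + \left(23348 + 20616\right)} = \frac{\left(-41 - -3500\right) + 27576}{-153770 + \left(23348 + 20616\right)} = \frac{\left(-41 + 3500\right) + 27576}{-153770 + 43964} = \frac{3459 + 27576}{-109806} = 31035 \left(- \frac{1}{109806}\right) = - \frac{10345}{36602}$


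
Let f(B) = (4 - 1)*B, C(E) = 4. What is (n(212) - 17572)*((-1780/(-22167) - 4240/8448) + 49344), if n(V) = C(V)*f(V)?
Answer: -723254968155551/975348 ≈ -7.4154e+8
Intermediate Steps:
f(B) = 3*B
n(V) = 12*V (n(V) = 4*(3*V) = 12*V)
(n(212) - 17572)*((-1780/(-22167) - 4240/8448) + 49344) = (12*212 - 17572)*((-1780/(-22167) - 4240/8448) + 49344) = (2544 - 17572)*((-1780*(-1/22167) - 4240*1/8448) + 49344) = -15028*((1780/22167 - 265/528) + 49344) = -15028*(-1644805/3901392 + 49344) = -15028*192508642043/3901392 = -723254968155551/975348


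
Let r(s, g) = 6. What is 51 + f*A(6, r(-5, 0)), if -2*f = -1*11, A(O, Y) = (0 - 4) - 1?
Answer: 47/2 ≈ 23.500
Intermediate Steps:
A(O, Y) = -5 (A(O, Y) = -4 - 1 = -5)
f = 11/2 (f = -(-1)*11/2 = -½*(-11) = 11/2 ≈ 5.5000)
51 + f*A(6, r(-5, 0)) = 51 + (11/2)*(-5) = 51 - 55/2 = 47/2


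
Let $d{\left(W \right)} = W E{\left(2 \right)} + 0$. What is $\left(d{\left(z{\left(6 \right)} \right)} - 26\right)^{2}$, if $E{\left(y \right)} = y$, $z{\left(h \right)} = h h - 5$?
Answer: $1296$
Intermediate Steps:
$z{\left(h \right)} = -5 + h^{2}$ ($z{\left(h \right)} = h^{2} - 5 = -5 + h^{2}$)
$d{\left(W \right)} = 2 W$ ($d{\left(W \right)} = W 2 + 0 = 2 W + 0 = 2 W$)
$\left(d{\left(z{\left(6 \right)} \right)} - 26\right)^{2} = \left(2 \left(-5 + 6^{2}\right) - 26\right)^{2} = \left(2 \left(-5 + 36\right) - 26\right)^{2} = \left(2 \cdot 31 - 26\right)^{2} = \left(62 - 26\right)^{2} = 36^{2} = 1296$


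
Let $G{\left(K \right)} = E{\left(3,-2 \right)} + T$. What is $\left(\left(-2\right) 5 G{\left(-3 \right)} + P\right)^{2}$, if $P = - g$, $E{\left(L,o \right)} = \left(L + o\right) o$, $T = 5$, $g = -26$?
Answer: $16$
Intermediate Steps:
$E{\left(L,o \right)} = o \left(L + o\right)$
$G{\left(K \right)} = 3$ ($G{\left(K \right)} = - 2 \left(3 - 2\right) + 5 = \left(-2\right) 1 + 5 = -2 + 5 = 3$)
$P = 26$ ($P = \left(-1\right) \left(-26\right) = 26$)
$\left(\left(-2\right) 5 G{\left(-3 \right)} + P\right)^{2} = \left(\left(-2\right) 5 \cdot 3 + 26\right)^{2} = \left(\left(-10\right) 3 + 26\right)^{2} = \left(-30 + 26\right)^{2} = \left(-4\right)^{2} = 16$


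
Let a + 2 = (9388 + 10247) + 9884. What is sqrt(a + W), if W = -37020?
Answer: I*sqrt(7503) ≈ 86.62*I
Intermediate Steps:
a = 29517 (a = -2 + ((9388 + 10247) + 9884) = -2 + (19635 + 9884) = -2 + 29519 = 29517)
sqrt(a + W) = sqrt(29517 - 37020) = sqrt(-7503) = I*sqrt(7503)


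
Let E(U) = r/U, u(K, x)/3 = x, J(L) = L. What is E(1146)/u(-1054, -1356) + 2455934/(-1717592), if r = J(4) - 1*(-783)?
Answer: -1431342403207/1000911279672 ≈ -1.4300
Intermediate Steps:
u(K, x) = 3*x
r = 787 (r = 4 - 1*(-783) = 4 + 783 = 787)
E(U) = 787/U
E(1146)/u(-1054, -1356) + 2455934/(-1717592) = (787/1146)/((3*(-1356))) + 2455934/(-1717592) = (787*(1/1146))/(-4068) + 2455934*(-1/1717592) = (787/1146)*(-1/4068) - 1227967/858796 = -787/4661928 - 1227967/858796 = -1431342403207/1000911279672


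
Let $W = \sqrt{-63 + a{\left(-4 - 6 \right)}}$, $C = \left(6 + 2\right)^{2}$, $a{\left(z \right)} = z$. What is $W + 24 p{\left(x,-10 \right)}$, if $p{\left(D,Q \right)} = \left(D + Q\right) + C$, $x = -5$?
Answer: $1176 + i \sqrt{73} \approx 1176.0 + 8.544 i$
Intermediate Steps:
$C = 64$ ($C = 8^{2} = 64$)
$W = i \sqrt{73}$ ($W = \sqrt{-63 - 10} = \sqrt{-73} = i \sqrt{73} \approx 8.544 i$)
$p{\left(D,Q \right)} = 64 + D + Q$ ($p{\left(D,Q \right)} = \left(D + Q\right) + 64 = 64 + D + Q$)
$W + 24 p{\left(x,-10 \right)} = i \sqrt{73} + 24 \left(64 - 5 - 10\right) = i \sqrt{73} + 24 \cdot 49 = i \sqrt{73} + 1176 = 1176 + i \sqrt{73}$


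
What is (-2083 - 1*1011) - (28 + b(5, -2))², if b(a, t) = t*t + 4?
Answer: -4390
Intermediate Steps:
b(a, t) = 4 + t² (b(a, t) = t² + 4 = 4 + t²)
(-2083 - 1*1011) - (28 + b(5, -2))² = (-2083 - 1*1011) - (28 + (4 + (-2)²))² = (-2083 - 1011) - (28 + (4 + 4))² = -3094 - (28 + 8)² = -3094 - 1*36² = -3094 - 1*1296 = -3094 - 1296 = -4390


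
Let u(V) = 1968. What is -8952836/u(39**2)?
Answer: -2238209/492 ≈ -4549.2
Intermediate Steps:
-8952836/u(39**2) = -8952836/1968 = -8952836*1/1968 = -2238209/492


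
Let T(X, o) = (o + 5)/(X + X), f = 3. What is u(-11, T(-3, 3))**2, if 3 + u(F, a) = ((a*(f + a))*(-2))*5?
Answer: 29929/81 ≈ 369.49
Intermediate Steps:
T(X, o) = (5 + o)/(2*X) (T(X, o) = (5 + o)/((2*X)) = (5 + o)*(1/(2*X)) = (5 + o)/(2*X))
u(F, a) = -3 - 10*a*(3 + a) (u(F, a) = -3 + ((a*(3 + a))*(-2))*5 = -3 - 2*a*(3 + a)*5 = -3 - 10*a*(3 + a))
u(-11, T(-3, 3))**2 = (-3 - 15*(5 + 3)/(-3) - 10*(5 + 3)**2/36)**2 = (-3 - 15*(-1)*8/3 - 10*((1/2)*(-1/3)*8)**2)**2 = (-3 - 30*(-4/3) - 10*(-4/3)**2)**2 = (-3 + 40 - 10*16/9)**2 = (-3 + 40 - 160/9)**2 = (173/9)**2 = 29929/81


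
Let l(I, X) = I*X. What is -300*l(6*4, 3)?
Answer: -21600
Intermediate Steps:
-300*l(6*4, 3) = -300*6*4*3 = -7200*3 = -300*72 = -21600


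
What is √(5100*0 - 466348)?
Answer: 2*I*√116587 ≈ 682.9*I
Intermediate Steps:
√(5100*0 - 466348) = √(0 - 466348) = √(-466348) = 2*I*√116587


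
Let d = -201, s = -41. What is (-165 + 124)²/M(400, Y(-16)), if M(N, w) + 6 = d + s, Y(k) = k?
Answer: -1681/248 ≈ -6.7782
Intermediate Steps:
M(N, w) = -248 (M(N, w) = -6 + (-201 - 41) = -6 - 242 = -248)
(-165 + 124)²/M(400, Y(-16)) = (-165 + 124)²/(-248) = (-41)²*(-1/248) = 1681*(-1/248) = -1681/248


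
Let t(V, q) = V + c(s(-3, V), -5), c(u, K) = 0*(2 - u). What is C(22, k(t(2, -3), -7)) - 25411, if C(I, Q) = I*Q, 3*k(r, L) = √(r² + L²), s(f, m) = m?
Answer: -25411 + 22*√53/3 ≈ -25358.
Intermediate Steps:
c(u, K) = 0
t(V, q) = V (t(V, q) = V + 0 = V)
k(r, L) = √(L² + r²)/3 (k(r, L) = √(r² + L²)/3 = √(L² + r²)/3)
C(22, k(t(2, -3), -7)) - 25411 = 22*(√((-7)² + 2²)/3) - 25411 = 22*(√(49 + 4)/3) - 25411 = 22*(√53/3) - 25411 = 22*√53/3 - 25411 = -25411 + 22*√53/3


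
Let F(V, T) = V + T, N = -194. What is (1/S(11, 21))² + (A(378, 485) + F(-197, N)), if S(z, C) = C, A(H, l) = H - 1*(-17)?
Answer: 1765/441 ≈ 4.0023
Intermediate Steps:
A(H, l) = 17 + H (A(H, l) = H + 17 = 17 + H)
F(V, T) = T + V
(1/S(11, 21))² + (A(378, 485) + F(-197, N)) = (1/21)² + ((17 + 378) + (-194 - 197)) = (1/21)² + (395 - 391) = 1/441 + 4 = 1765/441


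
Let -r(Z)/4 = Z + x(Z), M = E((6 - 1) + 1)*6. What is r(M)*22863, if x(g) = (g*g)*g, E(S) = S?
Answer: -4270076784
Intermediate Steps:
M = 36 (M = ((6 - 1) + 1)*6 = (5 + 1)*6 = 6*6 = 36)
x(g) = g³ (x(g) = g²*g = g³)
r(Z) = -4*Z - 4*Z³ (r(Z) = -4*(Z + Z³) = -4*Z - 4*Z³)
r(M)*22863 = (4*36*(-1 - 1*36²))*22863 = (4*36*(-1 - 1*1296))*22863 = (4*36*(-1 - 1296))*22863 = (4*36*(-1297))*22863 = -186768*22863 = -4270076784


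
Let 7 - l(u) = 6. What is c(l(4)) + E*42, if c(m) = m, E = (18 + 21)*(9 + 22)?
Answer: 50779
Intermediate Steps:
l(u) = 1 (l(u) = 7 - 1*6 = 7 - 6 = 1)
E = 1209 (E = 39*31 = 1209)
c(l(4)) + E*42 = 1 + 1209*42 = 1 + 50778 = 50779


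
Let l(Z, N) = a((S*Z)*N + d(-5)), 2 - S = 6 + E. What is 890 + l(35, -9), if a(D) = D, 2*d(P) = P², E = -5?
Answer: 1175/2 ≈ 587.50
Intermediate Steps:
d(P) = P²/2
S = 1 (S = 2 - (6 - 5) = 2 - 1*1 = 2 - 1 = 1)
l(Z, N) = 25/2 + N*Z (l(Z, N) = (1*Z)*N + (½)*(-5)² = Z*N + (½)*25 = N*Z + 25/2 = 25/2 + N*Z)
890 + l(35, -9) = 890 + (25/2 - 9*35) = 890 + (25/2 - 315) = 890 - 605/2 = 1175/2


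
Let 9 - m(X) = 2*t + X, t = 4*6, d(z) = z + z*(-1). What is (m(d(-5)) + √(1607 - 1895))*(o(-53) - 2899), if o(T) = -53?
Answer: 115128 - 35424*I*√2 ≈ 1.1513e+5 - 50097.0*I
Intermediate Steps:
d(z) = 0 (d(z) = z - z = 0)
t = 24
m(X) = -39 - X (m(X) = 9 - (2*24 + X) = 9 - (48 + X) = 9 + (-48 - X) = -39 - X)
(m(d(-5)) + √(1607 - 1895))*(o(-53) - 2899) = ((-39 - 1*0) + √(1607 - 1895))*(-53 - 2899) = ((-39 + 0) + √(-288))*(-2952) = (-39 + 12*I*√2)*(-2952) = 115128 - 35424*I*√2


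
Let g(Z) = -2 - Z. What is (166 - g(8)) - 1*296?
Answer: -120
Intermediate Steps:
(166 - g(8)) - 1*296 = (166 - (-2 - 1*8)) - 1*296 = (166 - (-2 - 8)) - 296 = (166 - 1*(-10)) - 296 = (166 + 10) - 296 = 176 - 296 = -120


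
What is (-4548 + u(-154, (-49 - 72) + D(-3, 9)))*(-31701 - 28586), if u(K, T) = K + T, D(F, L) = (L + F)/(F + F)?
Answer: 290824488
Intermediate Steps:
D(F, L) = (F + L)/(2*F) (D(F, L) = (F + L)/((2*F)) = (F + L)*(1/(2*F)) = (F + L)/(2*F))
(-4548 + u(-154, (-49 - 72) + D(-3, 9)))*(-31701 - 28586) = (-4548 + (-154 + ((-49 - 72) + (½)*(-3 + 9)/(-3))))*(-31701 - 28586) = (-4548 + (-154 + (-121 + (½)*(-⅓)*6)))*(-60287) = (-4548 + (-154 + (-121 - 1)))*(-60287) = (-4548 + (-154 - 122))*(-60287) = (-4548 - 276)*(-60287) = -4824*(-60287) = 290824488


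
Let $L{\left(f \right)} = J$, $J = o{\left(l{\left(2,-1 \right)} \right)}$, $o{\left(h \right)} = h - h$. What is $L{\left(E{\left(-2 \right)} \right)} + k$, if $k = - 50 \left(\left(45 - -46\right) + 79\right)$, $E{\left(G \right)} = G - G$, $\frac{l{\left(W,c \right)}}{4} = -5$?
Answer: $-8500$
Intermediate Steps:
$l{\left(W,c \right)} = -20$ ($l{\left(W,c \right)} = 4 \left(-5\right) = -20$)
$o{\left(h \right)} = 0$
$E{\left(G \right)} = 0$
$J = 0$
$L{\left(f \right)} = 0$
$k = -8500$ ($k = - 50 \left(\left(45 + 46\right) + 79\right) = - 50 \left(91 + 79\right) = \left(-50\right) 170 = -8500$)
$L{\left(E{\left(-2 \right)} \right)} + k = 0 - 8500 = -8500$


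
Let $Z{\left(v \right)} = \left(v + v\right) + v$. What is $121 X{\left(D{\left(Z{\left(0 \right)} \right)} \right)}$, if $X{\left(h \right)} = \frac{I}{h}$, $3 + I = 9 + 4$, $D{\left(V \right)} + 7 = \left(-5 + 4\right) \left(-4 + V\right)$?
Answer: $- \frac{1210}{3} \approx -403.33$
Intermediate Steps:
$Z{\left(v \right)} = 3 v$ ($Z{\left(v \right)} = 2 v + v = 3 v$)
$D{\left(V \right)} = -3 - V$ ($D{\left(V \right)} = -7 + \left(-5 + 4\right) \left(-4 + V\right) = -7 - \left(-4 + V\right) = -3 - V$)
$I = 10$ ($I = -3 + \left(9 + 4\right) = -3 + 13 = 10$)
$X{\left(h \right)} = \frac{10}{h}$
$121 X{\left(D{\left(Z{\left(0 \right)} \right)} \right)} = 121 \frac{10}{-3 - 3 \cdot 0} = 121 \frac{10}{-3 - 0} = 121 \frac{10}{-3 + 0} = 121 \frac{10}{-3} = 121 \cdot 10 \left(- \frac{1}{3}\right) = 121 \left(- \frac{10}{3}\right) = - \frac{1210}{3}$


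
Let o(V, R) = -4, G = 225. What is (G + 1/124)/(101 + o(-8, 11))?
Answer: 27901/12028 ≈ 2.3197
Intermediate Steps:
(G + 1/124)/(101 + o(-8, 11)) = (225 + 1/124)/(101 - 4) = (225 + 1/124)/97 = (27901/124)*(1/97) = 27901/12028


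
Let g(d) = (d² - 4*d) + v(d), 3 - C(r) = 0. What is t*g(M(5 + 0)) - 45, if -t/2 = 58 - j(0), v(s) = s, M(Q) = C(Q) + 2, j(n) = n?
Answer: -1205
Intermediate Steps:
C(r) = 3 (C(r) = 3 - 1*0 = 3 + 0 = 3)
M(Q) = 5 (M(Q) = 3 + 2 = 5)
t = -116 (t = -2*(58 - 1*0) = -2*(58 + 0) = -2*58 = -116)
g(d) = d² - 3*d (g(d) = (d² - 4*d) + d = d² - 3*d)
t*g(M(5 + 0)) - 45 = -580*(-3 + 5) - 45 = -580*2 - 45 = -116*10 - 45 = -1160 - 45 = -1205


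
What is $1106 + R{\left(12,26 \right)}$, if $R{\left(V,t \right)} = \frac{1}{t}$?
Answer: $\frac{28757}{26} \approx 1106.0$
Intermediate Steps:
$1106 + R{\left(12,26 \right)} = 1106 + \frac{1}{26} = \frac{28757}{26}$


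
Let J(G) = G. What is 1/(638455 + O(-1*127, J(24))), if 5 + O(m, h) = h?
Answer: 1/638474 ≈ 1.5662e-6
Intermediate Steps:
O(m, h) = -5 + h
1/(638455 + O(-1*127, J(24))) = 1/(638455 + (-5 + 24)) = 1/(638455 + 19) = 1/638474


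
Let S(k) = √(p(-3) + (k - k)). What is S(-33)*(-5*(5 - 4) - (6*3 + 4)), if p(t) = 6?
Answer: -27*√6 ≈ -66.136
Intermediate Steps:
S(k) = √6 (S(k) = √(6 + (k - k)) = √(6 + 0) = √6)
S(-33)*(-5*(5 - 4) - (6*3 + 4)) = √6*(-5*(5 - 4) - (6*3 + 4)) = √6*(-5*1 - (18 + 4)) = √6*(-5 - 1*22) = √6*(-5 - 22) = √6*(-27) = -27*√6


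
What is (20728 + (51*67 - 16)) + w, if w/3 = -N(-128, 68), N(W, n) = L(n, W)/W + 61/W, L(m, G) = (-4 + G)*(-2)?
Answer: 3089487/128 ≈ 24137.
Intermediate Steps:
L(m, G) = 8 - 2*G
N(W, n) = 61/W + (8 - 2*W)/W (N(W, n) = (8 - 2*W)/W + 61/W = 61/W + (8 - 2*W)/W)
w = 975/128 (w = 3*(-(-2 + 69/(-128))) = 3*(-(-2 + 69*(-1/128))) = 3*(-(-2 - 69/128)) = 3*(-1*(-325/128)) = 3*(325/128) = 975/128 ≈ 7.6172)
(20728 + (51*67 - 16)) + w = (20728 + (51*67 - 16)) + 975/128 = (20728 + (3417 - 16)) + 975/128 = (20728 + 3401) + 975/128 = 24129 + 975/128 = 3089487/128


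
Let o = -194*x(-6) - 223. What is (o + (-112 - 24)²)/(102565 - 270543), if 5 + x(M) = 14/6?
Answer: -56371/503934 ≈ -0.11186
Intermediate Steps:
x(M) = -8/3 (x(M) = -5 + 14/6 = -5 + 14*(⅙) = -5 + 7/3 = -8/3)
o = 883/3 (o = -194*(-8/3) - 223 = 1552/3 - 223 = 883/3 ≈ 294.33)
(o + (-112 - 24)²)/(102565 - 270543) = (883/3 + (-112 - 24)²)/(102565 - 270543) = (883/3 + (-136)²)/(-167978) = (883/3 + 18496)*(-1/167978) = (56371/3)*(-1/167978) = -56371/503934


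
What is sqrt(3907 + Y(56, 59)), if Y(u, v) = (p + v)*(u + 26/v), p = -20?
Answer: 17*sqrt(73573)/59 ≈ 78.155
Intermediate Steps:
Y(u, v) = (-20 + v)*(u + 26/v)
sqrt(3907 + Y(56, 59)) = sqrt(3907 + (26 - 520/59 - 20*56 + 56*59)) = sqrt(3907 + (26 - 520*1/59 - 1120 + 3304)) = sqrt(3907 + (26 - 520/59 - 1120 + 3304)) = sqrt(3907 + 129870/59) = sqrt(360383/59) = 17*sqrt(73573)/59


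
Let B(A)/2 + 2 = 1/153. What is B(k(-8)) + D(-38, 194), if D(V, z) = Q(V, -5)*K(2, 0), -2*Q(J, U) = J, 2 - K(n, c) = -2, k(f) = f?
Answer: 11018/153 ≈ 72.013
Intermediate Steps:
K(n, c) = 4 (K(n, c) = 2 - 1*(-2) = 2 + 2 = 4)
Q(J, U) = -J/2
D(V, z) = -2*V (D(V, z) = -V/2*4 = -2*V)
B(A) = -610/153 (B(A) = -4 + 2/153 = -610/153)
B(k(-8)) + D(-38, 194) = -610/153 - 2*(-38) = -610/153 + 76 = 11018/153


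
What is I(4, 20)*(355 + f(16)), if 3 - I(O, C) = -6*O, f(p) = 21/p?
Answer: 153927/16 ≈ 9620.4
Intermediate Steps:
I(O, C) = 3 + 6*O (I(O, C) = 3 - (-6)*O = 3 + 6*O)
I(4, 20)*(355 + f(16)) = (3 + 6*4)*(355 + 21/16) = (3 + 24)*(355 + 21*(1/16)) = 27*(355 + 21/16) = 27*(5701/16) = 153927/16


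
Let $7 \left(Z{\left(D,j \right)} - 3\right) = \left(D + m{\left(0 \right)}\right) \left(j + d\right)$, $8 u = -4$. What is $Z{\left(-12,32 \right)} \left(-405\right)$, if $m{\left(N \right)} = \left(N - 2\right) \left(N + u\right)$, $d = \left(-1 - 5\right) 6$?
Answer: $- \frac{26325}{7} \approx -3760.7$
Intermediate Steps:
$u = - \frac{1}{2}$ ($u = \frac{1}{8} \left(-4\right) = - \frac{1}{2} \approx -0.5$)
$d = -36$ ($d = \left(-6\right) 6 = -36$)
$m{\left(N \right)} = \left(-2 + N\right) \left(- \frac{1}{2} + N\right)$ ($m{\left(N \right)} = \left(N - 2\right) \left(N - \frac{1}{2}\right) = \left(-2 + N\right) \left(- \frac{1}{2} + N\right)$)
$Z{\left(D,j \right)} = 3 + \frac{\left(1 + D\right) \left(-36 + j\right)}{7}$ ($Z{\left(D,j \right)} = 3 + \frac{\left(D + \left(1 + 0^{2} - 0\right)\right) \left(j - 36\right)}{7} = 3 + \frac{\left(D + \left(1 + 0 + 0\right)\right) \left(-36 + j\right)}{7} = 3 + \frac{\left(D + 1\right) \left(-36 + j\right)}{7} = 3 + \frac{\left(1 + D\right) \left(-36 + j\right)}{7}$)
$Z{\left(-12,32 \right)} \left(-405\right) = \left(- \frac{15}{7} - - \frac{432}{7} + \frac{1}{7} \cdot 32 + \frac{1}{7} \left(-12\right) 32\right) \left(-405\right) = \left(- \frac{15}{7} + \frac{432}{7} + \frac{32}{7} - \frac{384}{7}\right) \left(-405\right) = \frac{65}{7} \left(-405\right) = - \frac{26325}{7}$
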